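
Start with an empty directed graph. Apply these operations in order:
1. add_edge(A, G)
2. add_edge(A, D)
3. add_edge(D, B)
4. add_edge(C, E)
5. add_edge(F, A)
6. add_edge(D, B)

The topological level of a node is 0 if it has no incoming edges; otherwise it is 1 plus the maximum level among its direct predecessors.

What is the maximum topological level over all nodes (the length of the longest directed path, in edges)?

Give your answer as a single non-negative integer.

Answer: 3

Derivation:
Op 1: add_edge(A, G). Edges now: 1
Op 2: add_edge(A, D). Edges now: 2
Op 3: add_edge(D, B). Edges now: 3
Op 4: add_edge(C, E). Edges now: 4
Op 5: add_edge(F, A). Edges now: 5
Op 6: add_edge(D, B) (duplicate, no change). Edges now: 5
Compute levels (Kahn BFS):
  sources (in-degree 0): C, F
  process C: level=0
    C->E: in-degree(E)=0, level(E)=1, enqueue
  process F: level=0
    F->A: in-degree(A)=0, level(A)=1, enqueue
  process E: level=1
  process A: level=1
    A->D: in-degree(D)=0, level(D)=2, enqueue
    A->G: in-degree(G)=0, level(G)=2, enqueue
  process D: level=2
    D->B: in-degree(B)=0, level(B)=3, enqueue
  process G: level=2
  process B: level=3
All levels: A:1, B:3, C:0, D:2, E:1, F:0, G:2
max level = 3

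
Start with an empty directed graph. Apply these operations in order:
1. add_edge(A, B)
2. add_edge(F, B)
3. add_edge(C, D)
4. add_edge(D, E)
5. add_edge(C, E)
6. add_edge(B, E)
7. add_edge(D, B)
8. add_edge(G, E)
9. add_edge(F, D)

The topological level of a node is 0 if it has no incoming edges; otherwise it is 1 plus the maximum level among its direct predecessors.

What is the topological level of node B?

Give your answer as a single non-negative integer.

Op 1: add_edge(A, B). Edges now: 1
Op 2: add_edge(F, B). Edges now: 2
Op 3: add_edge(C, D). Edges now: 3
Op 4: add_edge(D, E). Edges now: 4
Op 5: add_edge(C, E). Edges now: 5
Op 6: add_edge(B, E). Edges now: 6
Op 7: add_edge(D, B). Edges now: 7
Op 8: add_edge(G, E). Edges now: 8
Op 9: add_edge(F, D). Edges now: 9
Compute levels (Kahn BFS):
  sources (in-degree 0): A, C, F, G
  process A: level=0
    A->B: in-degree(B)=2, level(B)>=1
  process C: level=0
    C->D: in-degree(D)=1, level(D)>=1
    C->E: in-degree(E)=3, level(E)>=1
  process F: level=0
    F->B: in-degree(B)=1, level(B)>=1
    F->D: in-degree(D)=0, level(D)=1, enqueue
  process G: level=0
    G->E: in-degree(E)=2, level(E)>=1
  process D: level=1
    D->B: in-degree(B)=0, level(B)=2, enqueue
    D->E: in-degree(E)=1, level(E)>=2
  process B: level=2
    B->E: in-degree(E)=0, level(E)=3, enqueue
  process E: level=3
All levels: A:0, B:2, C:0, D:1, E:3, F:0, G:0
level(B) = 2

Answer: 2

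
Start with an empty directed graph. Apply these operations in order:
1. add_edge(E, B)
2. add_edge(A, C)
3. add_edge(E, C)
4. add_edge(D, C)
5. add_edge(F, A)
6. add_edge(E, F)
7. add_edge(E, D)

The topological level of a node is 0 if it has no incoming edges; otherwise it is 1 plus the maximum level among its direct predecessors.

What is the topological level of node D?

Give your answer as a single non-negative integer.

Op 1: add_edge(E, B). Edges now: 1
Op 2: add_edge(A, C). Edges now: 2
Op 3: add_edge(E, C). Edges now: 3
Op 4: add_edge(D, C). Edges now: 4
Op 5: add_edge(F, A). Edges now: 5
Op 6: add_edge(E, F). Edges now: 6
Op 7: add_edge(E, D). Edges now: 7
Compute levels (Kahn BFS):
  sources (in-degree 0): E
  process E: level=0
    E->B: in-degree(B)=0, level(B)=1, enqueue
    E->C: in-degree(C)=2, level(C)>=1
    E->D: in-degree(D)=0, level(D)=1, enqueue
    E->F: in-degree(F)=0, level(F)=1, enqueue
  process B: level=1
  process D: level=1
    D->C: in-degree(C)=1, level(C)>=2
  process F: level=1
    F->A: in-degree(A)=0, level(A)=2, enqueue
  process A: level=2
    A->C: in-degree(C)=0, level(C)=3, enqueue
  process C: level=3
All levels: A:2, B:1, C:3, D:1, E:0, F:1
level(D) = 1

Answer: 1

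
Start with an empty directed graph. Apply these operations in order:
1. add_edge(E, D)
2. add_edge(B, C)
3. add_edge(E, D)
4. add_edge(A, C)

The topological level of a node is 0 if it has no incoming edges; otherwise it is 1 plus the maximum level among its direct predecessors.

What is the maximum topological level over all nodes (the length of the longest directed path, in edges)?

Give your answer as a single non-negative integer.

Answer: 1

Derivation:
Op 1: add_edge(E, D). Edges now: 1
Op 2: add_edge(B, C). Edges now: 2
Op 3: add_edge(E, D) (duplicate, no change). Edges now: 2
Op 4: add_edge(A, C). Edges now: 3
Compute levels (Kahn BFS):
  sources (in-degree 0): A, B, E
  process A: level=0
    A->C: in-degree(C)=1, level(C)>=1
  process B: level=0
    B->C: in-degree(C)=0, level(C)=1, enqueue
  process E: level=0
    E->D: in-degree(D)=0, level(D)=1, enqueue
  process C: level=1
  process D: level=1
All levels: A:0, B:0, C:1, D:1, E:0
max level = 1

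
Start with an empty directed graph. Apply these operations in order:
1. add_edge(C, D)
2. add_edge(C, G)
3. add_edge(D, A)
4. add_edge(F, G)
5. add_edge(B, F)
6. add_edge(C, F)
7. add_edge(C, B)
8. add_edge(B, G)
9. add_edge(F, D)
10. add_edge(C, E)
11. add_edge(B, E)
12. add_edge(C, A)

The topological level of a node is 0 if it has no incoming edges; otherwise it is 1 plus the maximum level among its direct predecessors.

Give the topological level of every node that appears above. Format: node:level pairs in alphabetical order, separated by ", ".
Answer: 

Answer: A:4, B:1, C:0, D:3, E:2, F:2, G:3

Derivation:
Op 1: add_edge(C, D). Edges now: 1
Op 2: add_edge(C, G). Edges now: 2
Op 3: add_edge(D, A). Edges now: 3
Op 4: add_edge(F, G). Edges now: 4
Op 5: add_edge(B, F). Edges now: 5
Op 6: add_edge(C, F). Edges now: 6
Op 7: add_edge(C, B). Edges now: 7
Op 8: add_edge(B, G). Edges now: 8
Op 9: add_edge(F, D). Edges now: 9
Op 10: add_edge(C, E). Edges now: 10
Op 11: add_edge(B, E). Edges now: 11
Op 12: add_edge(C, A). Edges now: 12
Compute levels (Kahn BFS):
  sources (in-degree 0): C
  process C: level=0
    C->A: in-degree(A)=1, level(A)>=1
    C->B: in-degree(B)=0, level(B)=1, enqueue
    C->D: in-degree(D)=1, level(D)>=1
    C->E: in-degree(E)=1, level(E)>=1
    C->F: in-degree(F)=1, level(F)>=1
    C->G: in-degree(G)=2, level(G)>=1
  process B: level=1
    B->E: in-degree(E)=0, level(E)=2, enqueue
    B->F: in-degree(F)=0, level(F)=2, enqueue
    B->G: in-degree(G)=1, level(G)>=2
  process E: level=2
  process F: level=2
    F->D: in-degree(D)=0, level(D)=3, enqueue
    F->G: in-degree(G)=0, level(G)=3, enqueue
  process D: level=3
    D->A: in-degree(A)=0, level(A)=4, enqueue
  process G: level=3
  process A: level=4
All levels: A:4, B:1, C:0, D:3, E:2, F:2, G:3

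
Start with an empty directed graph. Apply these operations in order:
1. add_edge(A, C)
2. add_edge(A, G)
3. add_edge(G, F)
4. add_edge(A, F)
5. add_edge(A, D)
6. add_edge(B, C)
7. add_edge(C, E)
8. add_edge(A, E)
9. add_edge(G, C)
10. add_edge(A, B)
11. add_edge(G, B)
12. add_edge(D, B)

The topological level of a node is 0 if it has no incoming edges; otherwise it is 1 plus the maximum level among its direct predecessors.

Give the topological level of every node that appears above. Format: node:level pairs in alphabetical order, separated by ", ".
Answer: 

Op 1: add_edge(A, C). Edges now: 1
Op 2: add_edge(A, G). Edges now: 2
Op 3: add_edge(G, F). Edges now: 3
Op 4: add_edge(A, F). Edges now: 4
Op 5: add_edge(A, D). Edges now: 5
Op 6: add_edge(B, C). Edges now: 6
Op 7: add_edge(C, E). Edges now: 7
Op 8: add_edge(A, E). Edges now: 8
Op 9: add_edge(G, C). Edges now: 9
Op 10: add_edge(A, B). Edges now: 10
Op 11: add_edge(G, B). Edges now: 11
Op 12: add_edge(D, B). Edges now: 12
Compute levels (Kahn BFS):
  sources (in-degree 0): A
  process A: level=0
    A->B: in-degree(B)=2, level(B)>=1
    A->C: in-degree(C)=2, level(C)>=1
    A->D: in-degree(D)=0, level(D)=1, enqueue
    A->E: in-degree(E)=1, level(E)>=1
    A->F: in-degree(F)=1, level(F)>=1
    A->G: in-degree(G)=0, level(G)=1, enqueue
  process D: level=1
    D->B: in-degree(B)=1, level(B)>=2
  process G: level=1
    G->B: in-degree(B)=0, level(B)=2, enqueue
    G->C: in-degree(C)=1, level(C)>=2
    G->F: in-degree(F)=0, level(F)=2, enqueue
  process B: level=2
    B->C: in-degree(C)=0, level(C)=3, enqueue
  process F: level=2
  process C: level=3
    C->E: in-degree(E)=0, level(E)=4, enqueue
  process E: level=4
All levels: A:0, B:2, C:3, D:1, E:4, F:2, G:1

Answer: A:0, B:2, C:3, D:1, E:4, F:2, G:1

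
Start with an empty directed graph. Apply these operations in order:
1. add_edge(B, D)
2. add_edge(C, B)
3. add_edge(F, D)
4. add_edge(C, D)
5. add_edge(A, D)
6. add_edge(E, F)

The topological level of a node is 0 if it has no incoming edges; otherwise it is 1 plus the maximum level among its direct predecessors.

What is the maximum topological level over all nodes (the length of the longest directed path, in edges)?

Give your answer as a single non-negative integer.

Op 1: add_edge(B, D). Edges now: 1
Op 2: add_edge(C, B). Edges now: 2
Op 3: add_edge(F, D). Edges now: 3
Op 4: add_edge(C, D). Edges now: 4
Op 5: add_edge(A, D). Edges now: 5
Op 6: add_edge(E, F). Edges now: 6
Compute levels (Kahn BFS):
  sources (in-degree 0): A, C, E
  process A: level=0
    A->D: in-degree(D)=3, level(D)>=1
  process C: level=0
    C->B: in-degree(B)=0, level(B)=1, enqueue
    C->D: in-degree(D)=2, level(D)>=1
  process E: level=0
    E->F: in-degree(F)=0, level(F)=1, enqueue
  process B: level=1
    B->D: in-degree(D)=1, level(D)>=2
  process F: level=1
    F->D: in-degree(D)=0, level(D)=2, enqueue
  process D: level=2
All levels: A:0, B:1, C:0, D:2, E:0, F:1
max level = 2

Answer: 2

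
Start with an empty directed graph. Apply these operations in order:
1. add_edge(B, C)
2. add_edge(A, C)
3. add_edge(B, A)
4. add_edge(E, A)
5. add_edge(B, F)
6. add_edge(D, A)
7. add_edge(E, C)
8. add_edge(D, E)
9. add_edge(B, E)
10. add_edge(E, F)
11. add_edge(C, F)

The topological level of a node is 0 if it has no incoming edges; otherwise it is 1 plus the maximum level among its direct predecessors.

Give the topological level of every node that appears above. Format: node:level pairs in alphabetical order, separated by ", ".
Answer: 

Answer: A:2, B:0, C:3, D:0, E:1, F:4

Derivation:
Op 1: add_edge(B, C). Edges now: 1
Op 2: add_edge(A, C). Edges now: 2
Op 3: add_edge(B, A). Edges now: 3
Op 4: add_edge(E, A). Edges now: 4
Op 5: add_edge(B, F). Edges now: 5
Op 6: add_edge(D, A). Edges now: 6
Op 7: add_edge(E, C). Edges now: 7
Op 8: add_edge(D, E). Edges now: 8
Op 9: add_edge(B, E). Edges now: 9
Op 10: add_edge(E, F). Edges now: 10
Op 11: add_edge(C, F). Edges now: 11
Compute levels (Kahn BFS):
  sources (in-degree 0): B, D
  process B: level=0
    B->A: in-degree(A)=2, level(A)>=1
    B->C: in-degree(C)=2, level(C)>=1
    B->E: in-degree(E)=1, level(E)>=1
    B->F: in-degree(F)=2, level(F)>=1
  process D: level=0
    D->A: in-degree(A)=1, level(A)>=1
    D->E: in-degree(E)=0, level(E)=1, enqueue
  process E: level=1
    E->A: in-degree(A)=0, level(A)=2, enqueue
    E->C: in-degree(C)=1, level(C)>=2
    E->F: in-degree(F)=1, level(F)>=2
  process A: level=2
    A->C: in-degree(C)=0, level(C)=3, enqueue
  process C: level=3
    C->F: in-degree(F)=0, level(F)=4, enqueue
  process F: level=4
All levels: A:2, B:0, C:3, D:0, E:1, F:4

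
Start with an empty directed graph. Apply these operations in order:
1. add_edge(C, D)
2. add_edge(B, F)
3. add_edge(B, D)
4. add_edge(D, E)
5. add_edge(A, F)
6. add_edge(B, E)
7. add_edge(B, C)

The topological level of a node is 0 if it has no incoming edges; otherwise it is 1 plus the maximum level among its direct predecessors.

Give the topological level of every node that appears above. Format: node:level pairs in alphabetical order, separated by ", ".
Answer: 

Answer: A:0, B:0, C:1, D:2, E:3, F:1

Derivation:
Op 1: add_edge(C, D). Edges now: 1
Op 2: add_edge(B, F). Edges now: 2
Op 3: add_edge(B, D). Edges now: 3
Op 4: add_edge(D, E). Edges now: 4
Op 5: add_edge(A, F). Edges now: 5
Op 6: add_edge(B, E). Edges now: 6
Op 7: add_edge(B, C). Edges now: 7
Compute levels (Kahn BFS):
  sources (in-degree 0): A, B
  process A: level=0
    A->F: in-degree(F)=1, level(F)>=1
  process B: level=0
    B->C: in-degree(C)=0, level(C)=1, enqueue
    B->D: in-degree(D)=1, level(D)>=1
    B->E: in-degree(E)=1, level(E)>=1
    B->F: in-degree(F)=0, level(F)=1, enqueue
  process C: level=1
    C->D: in-degree(D)=0, level(D)=2, enqueue
  process F: level=1
  process D: level=2
    D->E: in-degree(E)=0, level(E)=3, enqueue
  process E: level=3
All levels: A:0, B:0, C:1, D:2, E:3, F:1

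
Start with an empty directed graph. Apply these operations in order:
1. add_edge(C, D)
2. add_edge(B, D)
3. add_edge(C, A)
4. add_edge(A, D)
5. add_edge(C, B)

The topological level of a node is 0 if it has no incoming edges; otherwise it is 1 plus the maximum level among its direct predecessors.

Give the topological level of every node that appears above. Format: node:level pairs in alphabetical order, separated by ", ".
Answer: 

Answer: A:1, B:1, C:0, D:2

Derivation:
Op 1: add_edge(C, D). Edges now: 1
Op 2: add_edge(B, D). Edges now: 2
Op 3: add_edge(C, A). Edges now: 3
Op 4: add_edge(A, D). Edges now: 4
Op 5: add_edge(C, B). Edges now: 5
Compute levels (Kahn BFS):
  sources (in-degree 0): C
  process C: level=0
    C->A: in-degree(A)=0, level(A)=1, enqueue
    C->B: in-degree(B)=0, level(B)=1, enqueue
    C->D: in-degree(D)=2, level(D)>=1
  process A: level=1
    A->D: in-degree(D)=1, level(D)>=2
  process B: level=1
    B->D: in-degree(D)=0, level(D)=2, enqueue
  process D: level=2
All levels: A:1, B:1, C:0, D:2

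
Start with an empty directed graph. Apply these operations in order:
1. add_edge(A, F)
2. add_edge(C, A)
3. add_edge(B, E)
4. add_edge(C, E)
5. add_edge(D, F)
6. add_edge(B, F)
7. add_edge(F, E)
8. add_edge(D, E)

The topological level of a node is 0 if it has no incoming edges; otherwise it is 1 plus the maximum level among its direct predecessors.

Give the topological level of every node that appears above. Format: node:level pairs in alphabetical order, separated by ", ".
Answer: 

Op 1: add_edge(A, F). Edges now: 1
Op 2: add_edge(C, A). Edges now: 2
Op 3: add_edge(B, E). Edges now: 3
Op 4: add_edge(C, E). Edges now: 4
Op 5: add_edge(D, F). Edges now: 5
Op 6: add_edge(B, F). Edges now: 6
Op 7: add_edge(F, E). Edges now: 7
Op 8: add_edge(D, E). Edges now: 8
Compute levels (Kahn BFS):
  sources (in-degree 0): B, C, D
  process B: level=0
    B->E: in-degree(E)=3, level(E)>=1
    B->F: in-degree(F)=2, level(F)>=1
  process C: level=0
    C->A: in-degree(A)=0, level(A)=1, enqueue
    C->E: in-degree(E)=2, level(E)>=1
  process D: level=0
    D->E: in-degree(E)=1, level(E)>=1
    D->F: in-degree(F)=1, level(F)>=1
  process A: level=1
    A->F: in-degree(F)=0, level(F)=2, enqueue
  process F: level=2
    F->E: in-degree(E)=0, level(E)=3, enqueue
  process E: level=3
All levels: A:1, B:0, C:0, D:0, E:3, F:2

Answer: A:1, B:0, C:0, D:0, E:3, F:2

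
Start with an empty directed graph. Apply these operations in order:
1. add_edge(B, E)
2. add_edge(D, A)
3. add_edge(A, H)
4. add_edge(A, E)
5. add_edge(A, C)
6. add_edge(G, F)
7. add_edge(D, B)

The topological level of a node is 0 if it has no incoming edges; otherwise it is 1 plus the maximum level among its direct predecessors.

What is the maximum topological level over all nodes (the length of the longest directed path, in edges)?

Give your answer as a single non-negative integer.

Op 1: add_edge(B, E). Edges now: 1
Op 2: add_edge(D, A). Edges now: 2
Op 3: add_edge(A, H). Edges now: 3
Op 4: add_edge(A, E). Edges now: 4
Op 5: add_edge(A, C). Edges now: 5
Op 6: add_edge(G, F). Edges now: 6
Op 7: add_edge(D, B). Edges now: 7
Compute levels (Kahn BFS):
  sources (in-degree 0): D, G
  process D: level=0
    D->A: in-degree(A)=0, level(A)=1, enqueue
    D->B: in-degree(B)=0, level(B)=1, enqueue
  process G: level=0
    G->F: in-degree(F)=0, level(F)=1, enqueue
  process A: level=1
    A->C: in-degree(C)=0, level(C)=2, enqueue
    A->E: in-degree(E)=1, level(E)>=2
    A->H: in-degree(H)=0, level(H)=2, enqueue
  process B: level=1
    B->E: in-degree(E)=0, level(E)=2, enqueue
  process F: level=1
  process C: level=2
  process H: level=2
  process E: level=2
All levels: A:1, B:1, C:2, D:0, E:2, F:1, G:0, H:2
max level = 2

Answer: 2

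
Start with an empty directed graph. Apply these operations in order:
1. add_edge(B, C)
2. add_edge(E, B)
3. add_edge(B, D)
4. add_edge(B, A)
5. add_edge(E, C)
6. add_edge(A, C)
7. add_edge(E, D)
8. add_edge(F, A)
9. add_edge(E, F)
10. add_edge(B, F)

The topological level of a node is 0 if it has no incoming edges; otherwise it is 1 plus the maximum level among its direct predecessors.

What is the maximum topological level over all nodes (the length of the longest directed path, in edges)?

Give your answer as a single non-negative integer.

Answer: 4

Derivation:
Op 1: add_edge(B, C). Edges now: 1
Op 2: add_edge(E, B). Edges now: 2
Op 3: add_edge(B, D). Edges now: 3
Op 4: add_edge(B, A). Edges now: 4
Op 5: add_edge(E, C). Edges now: 5
Op 6: add_edge(A, C). Edges now: 6
Op 7: add_edge(E, D). Edges now: 7
Op 8: add_edge(F, A). Edges now: 8
Op 9: add_edge(E, F). Edges now: 9
Op 10: add_edge(B, F). Edges now: 10
Compute levels (Kahn BFS):
  sources (in-degree 0): E
  process E: level=0
    E->B: in-degree(B)=0, level(B)=1, enqueue
    E->C: in-degree(C)=2, level(C)>=1
    E->D: in-degree(D)=1, level(D)>=1
    E->F: in-degree(F)=1, level(F)>=1
  process B: level=1
    B->A: in-degree(A)=1, level(A)>=2
    B->C: in-degree(C)=1, level(C)>=2
    B->D: in-degree(D)=0, level(D)=2, enqueue
    B->F: in-degree(F)=0, level(F)=2, enqueue
  process D: level=2
  process F: level=2
    F->A: in-degree(A)=0, level(A)=3, enqueue
  process A: level=3
    A->C: in-degree(C)=0, level(C)=4, enqueue
  process C: level=4
All levels: A:3, B:1, C:4, D:2, E:0, F:2
max level = 4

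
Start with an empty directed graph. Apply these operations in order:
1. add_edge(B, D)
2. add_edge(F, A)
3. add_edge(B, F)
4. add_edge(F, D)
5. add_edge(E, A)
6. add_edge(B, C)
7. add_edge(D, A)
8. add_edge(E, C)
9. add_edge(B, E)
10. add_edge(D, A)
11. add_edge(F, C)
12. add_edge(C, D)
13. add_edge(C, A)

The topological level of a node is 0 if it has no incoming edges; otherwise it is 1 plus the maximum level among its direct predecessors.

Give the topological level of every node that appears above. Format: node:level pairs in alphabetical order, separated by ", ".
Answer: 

Op 1: add_edge(B, D). Edges now: 1
Op 2: add_edge(F, A). Edges now: 2
Op 3: add_edge(B, F). Edges now: 3
Op 4: add_edge(F, D). Edges now: 4
Op 5: add_edge(E, A). Edges now: 5
Op 6: add_edge(B, C). Edges now: 6
Op 7: add_edge(D, A). Edges now: 7
Op 8: add_edge(E, C). Edges now: 8
Op 9: add_edge(B, E). Edges now: 9
Op 10: add_edge(D, A) (duplicate, no change). Edges now: 9
Op 11: add_edge(F, C). Edges now: 10
Op 12: add_edge(C, D). Edges now: 11
Op 13: add_edge(C, A). Edges now: 12
Compute levels (Kahn BFS):
  sources (in-degree 0): B
  process B: level=0
    B->C: in-degree(C)=2, level(C)>=1
    B->D: in-degree(D)=2, level(D)>=1
    B->E: in-degree(E)=0, level(E)=1, enqueue
    B->F: in-degree(F)=0, level(F)=1, enqueue
  process E: level=1
    E->A: in-degree(A)=3, level(A)>=2
    E->C: in-degree(C)=1, level(C)>=2
  process F: level=1
    F->A: in-degree(A)=2, level(A)>=2
    F->C: in-degree(C)=0, level(C)=2, enqueue
    F->D: in-degree(D)=1, level(D)>=2
  process C: level=2
    C->A: in-degree(A)=1, level(A)>=3
    C->D: in-degree(D)=0, level(D)=3, enqueue
  process D: level=3
    D->A: in-degree(A)=0, level(A)=4, enqueue
  process A: level=4
All levels: A:4, B:0, C:2, D:3, E:1, F:1

Answer: A:4, B:0, C:2, D:3, E:1, F:1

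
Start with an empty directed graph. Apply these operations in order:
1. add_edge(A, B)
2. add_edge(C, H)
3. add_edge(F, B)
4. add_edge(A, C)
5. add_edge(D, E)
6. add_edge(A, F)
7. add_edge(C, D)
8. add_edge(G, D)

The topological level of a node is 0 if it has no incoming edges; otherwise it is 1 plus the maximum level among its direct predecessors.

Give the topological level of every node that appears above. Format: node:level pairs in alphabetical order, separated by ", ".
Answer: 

Op 1: add_edge(A, B). Edges now: 1
Op 2: add_edge(C, H). Edges now: 2
Op 3: add_edge(F, B). Edges now: 3
Op 4: add_edge(A, C). Edges now: 4
Op 5: add_edge(D, E). Edges now: 5
Op 6: add_edge(A, F). Edges now: 6
Op 7: add_edge(C, D). Edges now: 7
Op 8: add_edge(G, D). Edges now: 8
Compute levels (Kahn BFS):
  sources (in-degree 0): A, G
  process A: level=0
    A->B: in-degree(B)=1, level(B)>=1
    A->C: in-degree(C)=0, level(C)=1, enqueue
    A->F: in-degree(F)=0, level(F)=1, enqueue
  process G: level=0
    G->D: in-degree(D)=1, level(D)>=1
  process C: level=1
    C->D: in-degree(D)=0, level(D)=2, enqueue
    C->H: in-degree(H)=0, level(H)=2, enqueue
  process F: level=1
    F->B: in-degree(B)=0, level(B)=2, enqueue
  process D: level=2
    D->E: in-degree(E)=0, level(E)=3, enqueue
  process H: level=2
  process B: level=2
  process E: level=3
All levels: A:0, B:2, C:1, D:2, E:3, F:1, G:0, H:2

Answer: A:0, B:2, C:1, D:2, E:3, F:1, G:0, H:2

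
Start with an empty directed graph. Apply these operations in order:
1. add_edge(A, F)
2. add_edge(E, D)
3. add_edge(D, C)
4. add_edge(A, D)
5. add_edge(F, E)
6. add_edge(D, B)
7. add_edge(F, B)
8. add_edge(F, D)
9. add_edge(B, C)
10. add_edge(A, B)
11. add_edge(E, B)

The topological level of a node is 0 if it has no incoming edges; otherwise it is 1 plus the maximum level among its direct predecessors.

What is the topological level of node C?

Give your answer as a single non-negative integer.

Answer: 5

Derivation:
Op 1: add_edge(A, F). Edges now: 1
Op 2: add_edge(E, D). Edges now: 2
Op 3: add_edge(D, C). Edges now: 3
Op 4: add_edge(A, D). Edges now: 4
Op 5: add_edge(F, E). Edges now: 5
Op 6: add_edge(D, B). Edges now: 6
Op 7: add_edge(F, B). Edges now: 7
Op 8: add_edge(F, D). Edges now: 8
Op 9: add_edge(B, C). Edges now: 9
Op 10: add_edge(A, B). Edges now: 10
Op 11: add_edge(E, B). Edges now: 11
Compute levels (Kahn BFS):
  sources (in-degree 0): A
  process A: level=0
    A->B: in-degree(B)=3, level(B)>=1
    A->D: in-degree(D)=2, level(D)>=1
    A->F: in-degree(F)=0, level(F)=1, enqueue
  process F: level=1
    F->B: in-degree(B)=2, level(B)>=2
    F->D: in-degree(D)=1, level(D)>=2
    F->E: in-degree(E)=0, level(E)=2, enqueue
  process E: level=2
    E->B: in-degree(B)=1, level(B)>=3
    E->D: in-degree(D)=0, level(D)=3, enqueue
  process D: level=3
    D->B: in-degree(B)=0, level(B)=4, enqueue
    D->C: in-degree(C)=1, level(C)>=4
  process B: level=4
    B->C: in-degree(C)=0, level(C)=5, enqueue
  process C: level=5
All levels: A:0, B:4, C:5, D:3, E:2, F:1
level(C) = 5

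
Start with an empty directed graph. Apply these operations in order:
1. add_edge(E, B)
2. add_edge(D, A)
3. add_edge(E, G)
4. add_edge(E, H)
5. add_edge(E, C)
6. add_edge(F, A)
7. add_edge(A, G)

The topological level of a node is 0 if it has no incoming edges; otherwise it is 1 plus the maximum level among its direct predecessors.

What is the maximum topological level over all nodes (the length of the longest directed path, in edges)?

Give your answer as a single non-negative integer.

Answer: 2

Derivation:
Op 1: add_edge(E, B). Edges now: 1
Op 2: add_edge(D, A). Edges now: 2
Op 3: add_edge(E, G). Edges now: 3
Op 4: add_edge(E, H). Edges now: 4
Op 5: add_edge(E, C). Edges now: 5
Op 6: add_edge(F, A). Edges now: 6
Op 7: add_edge(A, G). Edges now: 7
Compute levels (Kahn BFS):
  sources (in-degree 0): D, E, F
  process D: level=0
    D->A: in-degree(A)=1, level(A)>=1
  process E: level=0
    E->B: in-degree(B)=0, level(B)=1, enqueue
    E->C: in-degree(C)=0, level(C)=1, enqueue
    E->G: in-degree(G)=1, level(G)>=1
    E->H: in-degree(H)=0, level(H)=1, enqueue
  process F: level=0
    F->A: in-degree(A)=0, level(A)=1, enqueue
  process B: level=1
  process C: level=1
  process H: level=1
  process A: level=1
    A->G: in-degree(G)=0, level(G)=2, enqueue
  process G: level=2
All levels: A:1, B:1, C:1, D:0, E:0, F:0, G:2, H:1
max level = 2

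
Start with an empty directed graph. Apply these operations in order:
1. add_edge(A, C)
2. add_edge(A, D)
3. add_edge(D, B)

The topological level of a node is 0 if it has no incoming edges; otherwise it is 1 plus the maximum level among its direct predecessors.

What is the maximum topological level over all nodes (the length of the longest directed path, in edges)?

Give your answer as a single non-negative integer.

Answer: 2

Derivation:
Op 1: add_edge(A, C). Edges now: 1
Op 2: add_edge(A, D). Edges now: 2
Op 3: add_edge(D, B). Edges now: 3
Compute levels (Kahn BFS):
  sources (in-degree 0): A
  process A: level=0
    A->C: in-degree(C)=0, level(C)=1, enqueue
    A->D: in-degree(D)=0, level(D)=1, enqueue
  process C: level=1
  process D: level=1
    D->B: in-degree(B)=0, level(B)=2, enqueue
  process B: level=2
All levels: A:0, B:2, C:1, D:1
max level = 2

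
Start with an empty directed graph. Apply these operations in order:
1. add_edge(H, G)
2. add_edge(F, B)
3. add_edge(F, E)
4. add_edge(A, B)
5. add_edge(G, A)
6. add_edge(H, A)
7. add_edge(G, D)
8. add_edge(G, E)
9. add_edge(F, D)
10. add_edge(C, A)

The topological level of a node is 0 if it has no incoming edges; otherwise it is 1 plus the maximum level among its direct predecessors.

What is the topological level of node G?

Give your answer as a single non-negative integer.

Answer: 1

Derivation:
Op 1: add_edge(H, G). Edges now: 1
Op 2: add_edge(F, B). Edges now: 2
Op 3: add_edge(F, E). Edges now: 3
Op 4: add_edge(A, B). Edges now: 4
Op 5: add_edge(G, A). Edges now: 5
Op 6: add_edge(H, A). Edges now: 6
Op 7: add_edge(G, D). Edges now: 7
Op 8: add_edge(G, E). Edges now: 8
Op 9: add_edge(F, D). Edges now: 9
Op 10: add_edge(C, A). Edges now: 10
Compute levels (Kahn BFS):
  sources (in-degree 0): C, F, H
  process C: level=0
    C->A: in-degree(A)=2, level(A)>=1
  process F: level=0
    F->B: in-degree(B)=1, level(B)>=1
    F->D: in-degree(D)=1, level(D)>=1
    F->E: in-degree(E)=1, level(E)>=1
  process H: level=0
    H->A: in-degree(A)=1, level(A)>=1
    H->G: in-degree(G)=0, level(G)=1, enqueue
  process G: level=1
    G->A: in-degree(A)=0, level(A)=2, enqueue
    G->D: in-degree(D)=0, level(D)=2, enqueue
    G->E: in-degree(E)=0, level(E)=2, enqueue
  process A: level=2
    A->B: in-degree(B)=0, level(B)=3, enqueue
  process D: level=2
  process E: level=2
  process B: level=3
All levels: A:2, B:3, C:0, D:2, E:2, F:0, G:1, H:0
level(G) = 1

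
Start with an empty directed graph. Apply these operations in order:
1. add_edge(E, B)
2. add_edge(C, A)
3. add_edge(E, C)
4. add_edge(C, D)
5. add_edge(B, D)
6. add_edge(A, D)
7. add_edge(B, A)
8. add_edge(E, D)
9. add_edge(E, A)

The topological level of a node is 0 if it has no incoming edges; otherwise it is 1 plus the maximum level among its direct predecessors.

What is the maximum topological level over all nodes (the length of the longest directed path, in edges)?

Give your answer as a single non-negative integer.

Op 1: add_edge(E, B). Edges now: 1
Op 2: add_edge(C, A). Edges now: 2
Op 3: add_edge(E, C). Edges now: 3
Op 4: add_edge(C, D). Edges now: 4
Op 5: add_edge(B, D). Edges now: 5
Op 6: add_edge(A, D). Edges now: 6
Op 7: add_edge(B, A). Edges now: 7
Op 8: add_edge(E, D). Edges now: 8
Op 9: add_edge(E, A). Edges now: 9
Compute levels (Kahn BFS):
  sources (in-degree 0): E
  process E: level=0
    E->A: in-degree(A)=2, level(A)>=1
    E->B: in-degree(B)=0, level(B)=1, enqueue
    E->C: in-degree(C)=0, level(C)=1, enqueue
    E->D: in-degree(D)=3, level(D)>=1
  process B: level=1
    B->A: in-degree(A)=1, level(A)>=2
    B->D: in-degree(D)=2, level(D)>=2
  process C: level=1
    C->A: in-degree(A)=0, level(A)=2, enqueue
    C->D: in-degree(D)=1, level(D)>=2
  process A: level=2
    A->D: in-degree(D)=0, level(D)=3, enqueue
  process D: level=3
All levels: A:2, B:1, C:1, D:3, E:0
max level = 3

Answer: 3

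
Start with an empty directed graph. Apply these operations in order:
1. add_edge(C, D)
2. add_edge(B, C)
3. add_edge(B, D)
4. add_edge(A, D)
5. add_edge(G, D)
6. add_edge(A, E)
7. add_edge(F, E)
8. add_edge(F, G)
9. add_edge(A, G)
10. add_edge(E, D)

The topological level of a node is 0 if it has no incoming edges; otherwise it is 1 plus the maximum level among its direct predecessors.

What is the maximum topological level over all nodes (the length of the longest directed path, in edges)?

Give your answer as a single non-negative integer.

Op 1: add_edge(C, D). Edges now: 1
Op 2: add_edge(B, C). Edges now: 2
Op 3: add_edge(B, D). Edges now: 3
Op 4: add_edge(A, D). Edges now: 4
Op 5: add_edge(G, D). Edges now: 5
Op 6: add_edge(A, E). Edges now: 6
Op 7: add_edge(F, E). Edges now: 7
Op 8: add_edge(F, G). Edges now: 8
Op 9: add_edge(A, G). Edges now: 9
Op 10: add_edge(E, D). Edges now: 10
Compute levels (Kahn BFS):
  sources (in-degree 0): A, B, F
  process A: level=0
    A->D: in-degree(D)=4, level(D)>=1
    A->E: in-degree(E)=1, level(E)>=1
    A->G: in-degree(G)=1, level(G)>=1
  process B: level=0
    B->C: in-degree(C)=0, level(C)=1, enqueue
    B->D: in-degree(D)=3, level(D)>=1
  process F: level=0
    F->E: in-degree(E)=0, level(E)=1, enqueue
    F->G: in-degree(G)=0, level(G)=1, enqueue
  process C: level=1
    C->D: in-degree(D)=2, level(D)>=2
  process E: level=1
    E->D: in-degree(D)=1, level(D)>=2
  process G: level=1
    G->D: in-degree(D)=0, level(D)=2, enqueue
  process D: level=2
All levels: A:0, B:0, C:1, D:2, E:1, F:0, G:1
max level = 2

Answer: 2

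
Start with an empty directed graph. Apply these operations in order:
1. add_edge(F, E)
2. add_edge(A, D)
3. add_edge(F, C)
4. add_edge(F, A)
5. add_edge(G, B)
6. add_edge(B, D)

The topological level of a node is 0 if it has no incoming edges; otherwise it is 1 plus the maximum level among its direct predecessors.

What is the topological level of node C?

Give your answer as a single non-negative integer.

Op 1: add_edge(F, E). Edges now: 1
Op 2: add_edge(A, D). Edges now: 2
Op 3: add_edge(F, C). Edges now: 3
Op 4: add_edge(F, A). Edges now: 4
Op 5: add_edge(G, B). Edges now: 5
Op 6: add_edge(B, D). Edges now: 6
Compute levels (Kahn BFS):
  sources (in-degree 0): F, G
  process F: level=0
    F->A: in-degree(A)=0, level(A)=1, enqueue
    F->C: in-degree(C)=0, level(C)=1, enqueue
    F->E: in-degree(E)=0, level(E)=1, enqueue
  process G: level=0
    G->B: in-degree(B)=0, level(B)=1, enqueue
  process A: level=1
    A->D: in-degree(D)=1, level(D)>=2
  process C: level=1
  process E: level=1
  process B: level=1
    B->D: in-degree(D)=0, level(D)=2, enqueue
  process D: level=2
All levels: A:1, B:1, C:1, D:2, E:1, F:0, G:0
level(C) = 1

Answer: 1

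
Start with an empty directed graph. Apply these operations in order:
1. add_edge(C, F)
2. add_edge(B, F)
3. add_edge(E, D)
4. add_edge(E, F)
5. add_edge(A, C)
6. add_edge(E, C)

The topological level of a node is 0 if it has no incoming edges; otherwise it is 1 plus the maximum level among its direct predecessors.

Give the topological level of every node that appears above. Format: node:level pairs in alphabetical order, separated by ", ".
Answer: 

Op 1: add_edge(C, F). Edges now: 1
Op 2: add_edge(B, F). Edges now: 2
Op 3: add_edge(E, D). Edges now: 3
Op 4: add_edge(E, F). Edges now: 4
Op 5: add_edge(A, C). Edges now: 5
Op 6: add_edge(E, C). Edges now: 6
Compute levels (Kahn BFS):
  sources (in-degree 0): A, B, E
  process A: level=0
    A->C: in-degree(C)=1, level(C)>=1
  process B: level=0
    B->F: in-degree(F)=2, level(F)>=1
  process E: level=0
    E->C: in-degree(C)=0, level(C)=1, enqueue
    E->D: in-degree(D)=0, level(D)=1, enqueue
    E->F: in-degree(F)=1, level(F)>=1
  process C: level=1
    C->F: in-degree(F)=0, level(F)=2, enqueue
  process D: level=1
  process F: level=2
All levels: A:0, B:0, C:1, D:1, E:0, F:2

Answer: A:0, B:0, C:1, D:1, E:0, F:2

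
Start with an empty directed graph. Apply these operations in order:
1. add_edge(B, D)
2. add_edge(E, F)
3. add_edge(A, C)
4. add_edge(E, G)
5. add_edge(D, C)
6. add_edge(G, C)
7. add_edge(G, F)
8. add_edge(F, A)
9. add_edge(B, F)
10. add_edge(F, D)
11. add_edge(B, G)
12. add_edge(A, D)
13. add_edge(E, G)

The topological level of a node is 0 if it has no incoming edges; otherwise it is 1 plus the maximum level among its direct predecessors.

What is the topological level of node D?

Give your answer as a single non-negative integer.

Op 1: add_edge(B, D). Edges now: 1
Op 2: add_edge(E, F). Edges now: 2
Op 3: add_edge(A, C). Edges now: 3
Op 4: add_edge(E, G). Edges now: 4
Op 5: add_edge(D, C). Edges now: 5
Op 6: add_edge(G, C). Edges now: 6
Op 7: add_edge(G, F). Edges now: 7
Op 8: add_edge(F, A). Edges now: 8
Op 9: add_edge(B, F). Edges now: 9
Op 10: add_edge(F, D). Edges now: 10
Op 11: add_edge(B, G). Edges now: 11
Op 12: add_edge(A, D). Edges now: 12
Op 13: add_edge(E, G) (duplicate, no change). Edges now: 12
Compute levels (Kahn BFS):
  sources (in-degree 0): B, E
  process B: level=0
    B->D: in-degree(D)=2, level(D)>=1
    B->F: in-degree(F)=2, level(F)>=1
    B->G: in-degree(G)=1, level(G)>=1
  process E: level=0
    E->F: in-degree(F)=1, level(F)>=1
    E->G: in-degree(G)=0, level(G)=1, enqueue
  process G: level=1
    G->C: in-degree(C)=2, level(C)>=2
    G->F: in-degree(F)=0, level(F)=2, enqueue
  process F: level=2
    F->A: in-degree(A)=0, level(A)=3, enqueue
    F->D: in-degree(D)=1, level(D)>=3
  process A: level=3
    A->C: in-degree(C)=1, level(C)>=4
    A->D: in-degree(D)=0, level(D)=4, enqueue
  process D: level=4
    D->C: in-degree(C)=0, level(C)=5, enqueue
  process C: level=5
All levels: A:3, B:0, C:5, D:4, E:0, F:2, G:1
level(D) = 4

Answer: 4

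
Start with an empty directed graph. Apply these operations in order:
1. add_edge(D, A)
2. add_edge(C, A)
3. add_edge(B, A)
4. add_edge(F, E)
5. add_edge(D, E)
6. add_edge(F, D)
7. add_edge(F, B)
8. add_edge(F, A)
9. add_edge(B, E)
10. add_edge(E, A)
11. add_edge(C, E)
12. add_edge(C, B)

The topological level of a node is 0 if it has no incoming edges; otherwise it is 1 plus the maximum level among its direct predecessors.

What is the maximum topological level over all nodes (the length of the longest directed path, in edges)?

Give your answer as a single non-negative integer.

Op 1: add_edge(D, A). Edges now: 1
Op 2: add_edge(C, A). Edges now: 2
Op 3: add_edge(B, A). Edges now: 3
Op 4: add_edge(F, E). Edges now: 4
Op 5: add_edge(D, E). Edges now: 5
Op 6: add_edge(F, D). Edges now: 6
Op 7: add_edge(F, B). Edges now: 7
Op 8: add_edge(F, A). Edges now: 8
Op 9: add_edge(B, E). Edges now: 9
Op 10: add_edge(E, A). Edges now: 10
Op 11: add_edge(C, E). Edges now: 11
Op 12: add_edge(C, B). Edges now: 12
Compute levels (Kahn BFS):
  sources (in-degree 0): C, F
  process C: level=0
    C->A: in-degree(A)=4, level(A)>=1
    C->B: in-degree(B)=1, level(B)>=1
    C->E: in-degree(E)=3, level(E)>=1
  process F: level=0
    F->A: in-degree(A)=3, level(A)>=1
    F->B: in-degree(B)=0, level(B)=1, enqueue
    F->D: in-degree(D)=0, level(D)=1, enqueue
    F->E: in-degree(E)=2, level(E)>=1
  process B: level=1
    B->A: in-degree(A)=2, level(A)>=2
    B->E: in-degree(E)=1, level(E)>=2
  process D: level=1
    D->A: in-degree(A)=1, level(A)>=2
    D->E: in-degree(E)=0, level(E)=2, enqueue
  process E: level=2
    E->A: in-degree(A)=0, level(A)=3, enqueue
  process A: level=3
All levels: A:3, B:1, C:0, D:1, E:2, F:0
max level = 3

Answer: 3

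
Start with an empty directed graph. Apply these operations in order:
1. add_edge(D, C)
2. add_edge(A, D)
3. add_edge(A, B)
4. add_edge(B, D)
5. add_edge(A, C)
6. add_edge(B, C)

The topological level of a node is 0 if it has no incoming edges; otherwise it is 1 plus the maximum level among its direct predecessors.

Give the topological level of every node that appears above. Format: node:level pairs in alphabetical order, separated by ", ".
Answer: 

Op 1: add_edge(D, C). Edges now: 1
Op 2: add_edge(A, D). Edges now: 2
Op 3: add_edge(A, B). Edges now: 3
Op 4: add_edge(B, D). Edges now: 4
Op 5: add_edge(A, C). Edges now: 5
Op 6: add_edge(B, C). Edges now: 6
Compute levels (Kahn BFS):
  sources (in-degree 0): A
  process A: level=0
    A->B: in-degree(B)=0, level(B)=1, enqueue
    A->C: in-degree(C)=2, level(C)>=1
    A->D: in-degree(D)=1, level(D)>=1
  process B: level=1
    B->C: in-degree(C)=1, level(C)>=2
    B->D: in-degree(D)=0, level(D)=2, enqueue
  process D: level=2
    D->C: in-degree(C)=0, level(C)=3, enqueue
  process C: level=3
All levels: A:0, B:1, C:3, D:2

Answer: A:0, B:1, C:3, D:2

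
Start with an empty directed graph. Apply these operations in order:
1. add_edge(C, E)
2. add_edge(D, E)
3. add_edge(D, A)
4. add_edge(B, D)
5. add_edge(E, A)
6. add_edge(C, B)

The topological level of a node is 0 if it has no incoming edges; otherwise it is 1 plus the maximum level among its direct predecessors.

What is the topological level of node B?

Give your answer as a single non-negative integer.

Answer: 1

Derivation:
Op 1: add_edge(C, E). Edges now: 1
Op 2: add_edge(D, E). Edges now: 2
Op 3: add_edge(D, A). Edges now: 3
Op 4: add_edge(B, D). Edges now: 4
Op 5: add_edge(E, A). Edges now: 5
Op 6: add_edge(C, B). Edges now: 6
Compute levels (Kahn BFS):
  sources (in-degree 0): C
  process C: level=0
    C->B: in-degree(B)=0, level(B)=1, enqueue
    C->E: in-degree(E)=1, level(E)>=1
  process B: level=1
    B->D: in-degree(D)=0, level(D)=2, enqueue
  process D: level=2
    D->A: in-degree(A)=1, level(A)>=3
    D->E: in-degree(E)=0, level(E)=3, enqueue
  process E: level=3
    E->A: in-degree(A)=0, level(A)=4, enqueue
  process A: level=4
All levels: A:4, B:1, C:0, D:2, E:3
level(B) = 1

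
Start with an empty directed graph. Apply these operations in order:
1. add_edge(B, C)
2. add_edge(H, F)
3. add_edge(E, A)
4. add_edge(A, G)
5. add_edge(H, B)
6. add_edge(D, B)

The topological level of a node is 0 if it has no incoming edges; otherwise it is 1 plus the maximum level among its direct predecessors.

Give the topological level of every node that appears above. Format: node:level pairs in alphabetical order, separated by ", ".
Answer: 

Answer: A:1, B:1, C:2, D:0, E:0, F:1, G:2, H:0

Derivation:
Op 1: add_edge(B, C). Edges now: 1
Op 2: add_edge(H, F). Edges now: 2
Op 3: add_edge(E, A). Edges now: 3
Op 4: add_edge(A, G). Edges now: 4
Op 5: add_edge(H, B). Edges now: 5
Op 6: add_edge(D, B). Edges now: 6
Compute levels (Kahn BFS):
  sources (in-degree 0): D, E, H
  process D: level=0
    D->B: in-degree(B)=1, level(B)>=1
  process E: level=0
    E->A: in-degree(A)=0, level(A)=1, enqueue
  process H: level=0
    H->B: in-degree(B)=0, level(B)=1, enqueue
    H->F: in-degree(F)=0, level(F)=1, enqueue
  process A: level=1
    A->G: in-degree(G)=0, level(G)=2, enqueue
  process B: level=1
    B->C: in-degree(C)=0, level(C)=2, enqueue
  process F: level=1
  process G: level=2
  process C: level=2
All levels: A:1, B:1, C:2, D:0, E:0, F:1, G:2, H:0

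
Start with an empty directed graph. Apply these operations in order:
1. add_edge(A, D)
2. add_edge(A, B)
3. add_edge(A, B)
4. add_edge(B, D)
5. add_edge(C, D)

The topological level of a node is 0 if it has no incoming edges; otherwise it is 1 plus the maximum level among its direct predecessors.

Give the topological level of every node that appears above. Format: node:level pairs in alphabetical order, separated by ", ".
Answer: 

Answer: A:0, B:1, C:0, D:2

Derivation:
Op 1: add_edge(A, D). Edges now: 1
Op 2: add_edge(A, B). Edges now: 2
Op 3: add_edge(A, B) (duplicate, no change). Edges now: 2
Op 4: add_edge(B, D). Edges now: 3
Op 5: add_edge(C, D). Edges now: 4
Compute levels (Kahn BFS):
  sources (in-degree 0): A, C
  process A: level=0
    A->B: in-degree(B)=0, level(B)=1, enqueue
    A->D: in-degree(D)=2, level(D)>=1
  process C: level=0
    C->D: in-degree(D)=1, level(D)>=1
  process B: level=1
    B->D: in-degree(D)=0, level(D)=2, enqueue
  process D: level=2
All levels: A:0, B:1, C:0, D:2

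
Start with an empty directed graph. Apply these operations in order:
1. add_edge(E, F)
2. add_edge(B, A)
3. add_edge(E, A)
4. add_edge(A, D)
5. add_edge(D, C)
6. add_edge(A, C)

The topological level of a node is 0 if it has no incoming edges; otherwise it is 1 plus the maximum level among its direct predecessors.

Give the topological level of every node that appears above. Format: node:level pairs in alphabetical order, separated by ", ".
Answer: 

Answer: A:1, B:0, C:3, D:2, E:0, F:1

Derivation:
Op 1: add_edge(E, F). Edges now: 1
Op 2: add_edge(B, A). Edges now: 2
Op 3: add_edge(E, A). Edges now: 3
Op 4: add_edge(A, D). Edges now: 4
Op 5: add_edge(D, C). Edges now: 5
Op 6: add_edge(A, C). Edges now: 6
Compute levels (Kahn BFS):
  sources (in-degree 0): B, E
  process B: level=0
    B->A: in-degree(A)=1, level(A)>=1
  process E: level=0
    E->A: in-degree(A)=0, level(A)=1, enqueue
    E->F: in-degree(F)=0, level(F)=1, enqueue
  process A: level=1
    A->C: in-degree(C)=1, level(C)>=2
    A->D: in-degree(D)=0, level(D)=2, enqueue
  process F: level=1
  process D: level=2
    D->C: in-degree(C)=0, level(C)=3, enqueue
  process C: level=3
All levels: A:1, B:0, C:3, D:2, E:0, F:1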